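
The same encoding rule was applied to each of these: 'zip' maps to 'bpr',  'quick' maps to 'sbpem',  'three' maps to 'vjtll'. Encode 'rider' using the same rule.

Vowels shift forward by 7 and consonants shift forward by 2.
For rider: r(cons)+2=t, i(vowel)+7=p, d(cons)+2=f, e(vowel)+7=l, r(cons)+2=t.

tpflt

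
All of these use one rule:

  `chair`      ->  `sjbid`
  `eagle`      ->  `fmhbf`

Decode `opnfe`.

demon

The word is reversed, then every letter is shifted forward by 1.
Decoding opnfe: shift back: o−1=n, p−1=o, n−1=m, f−1=e, e−1=d → nomed; then reverse → demon.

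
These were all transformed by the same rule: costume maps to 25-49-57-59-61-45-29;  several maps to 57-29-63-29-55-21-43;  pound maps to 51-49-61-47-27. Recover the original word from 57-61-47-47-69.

sunny

c(#3)→25 and o(#15)→49: differences scale by 2, so n = 2·pos + 19. With a=1..z=26, the number is 2·pos + 19.
Undoing it on 57-61-47-47-69: 57→(57−19)÷2=19=s, 61→(61−19)÷2=21=u, 47→(47−19)÷2=14=n, 47→(47−19)÷2=14=n, 69→(69−19)÷2=25=y.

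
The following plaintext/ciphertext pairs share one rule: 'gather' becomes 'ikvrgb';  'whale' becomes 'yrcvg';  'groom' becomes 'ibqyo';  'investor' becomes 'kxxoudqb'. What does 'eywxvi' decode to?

Shifts by position in gather: pos 0: g→i (+2), pos 1: a→k (+10), pos 2: t→v (+2), pos 3: h→r (+10) — repeating every 2. It's a Vigenère-style cipher with numeric key [2,10]: position i shifts by key[i mod 2].
Reversing it on eywxvi: e−2=c, y−10=o, w−2=u, x−10=n, v−2=t, i−10=y.

county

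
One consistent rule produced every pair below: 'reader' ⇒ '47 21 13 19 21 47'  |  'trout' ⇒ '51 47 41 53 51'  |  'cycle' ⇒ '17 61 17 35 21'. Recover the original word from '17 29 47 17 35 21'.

The formula is n = 2×(alphabet index, a=1) + 11.
Decoding 17 29 47 17 35 21: 17→(17−11)÷2=3=c, 29→(29−11)÷2=9=i, 47→(47−11)÷2=18=r, 17→(17−11)÷2=3=c, 35→(35−11)÷2=12=l, 21→(21−11)÷2=5=e.

circle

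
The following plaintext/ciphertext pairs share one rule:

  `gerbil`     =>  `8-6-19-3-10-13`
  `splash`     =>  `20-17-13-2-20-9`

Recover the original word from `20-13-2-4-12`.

slack

g is letter #7 and maps to 8: an offset of 1. The number is (letter's place in the alphabet, a=1) + 1.
Undoing it on 20-13-2-4-12: 20→(20−1)÷1=19=s, 13→(13−1)÷1=12=l, 2→(2−1)÷1=1=a, 4→(4−1)÷1=3=c, 12→(12−1)÷1=11=k.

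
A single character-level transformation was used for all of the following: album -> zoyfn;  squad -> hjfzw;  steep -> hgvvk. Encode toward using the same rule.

Each pair mirrors across the alphabet (a↔z, l↔o, b↔y): positions sum to 25. Each letter is replaced by its mirror in the alphabet: a↔z, b↔y, c↔x, and so on (the Atbash cipher).
On toward: t↔g, o↔l, w↔d, a↔z, r↔i, d↔w.

gldziw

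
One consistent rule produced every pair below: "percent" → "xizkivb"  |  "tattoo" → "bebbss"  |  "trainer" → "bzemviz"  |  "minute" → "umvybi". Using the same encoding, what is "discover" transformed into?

The shift depends on letter class: consonant p→x is +8, but vowel e→i is +4. The rule splits by letter class: vowels +4, consonants +8.
For discover: d(cons)+8=l, i(vowel)+4=m, s(cons)+8=a, c(cons)+8=k, o(vowel)+4=s, v(cons)+8=d, e(vowel)+4=i, r(cons)+8=z.

lmaksdiz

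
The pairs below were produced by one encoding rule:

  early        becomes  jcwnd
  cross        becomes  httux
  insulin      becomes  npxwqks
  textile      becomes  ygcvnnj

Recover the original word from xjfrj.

It's a Vigenère-style cipher with numeric key [5,2]: position i shifts by key[i mod 2].
Undoing it on xjfrj: x−5=s, j−2=h, f−5=a, r−2=p, j−5=e.

shape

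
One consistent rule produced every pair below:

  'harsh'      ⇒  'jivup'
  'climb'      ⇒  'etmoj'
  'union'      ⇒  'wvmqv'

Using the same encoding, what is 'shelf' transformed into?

Shifts by position in harsh: pos 0: h→j (+2), pos 1: a→i (+8), pos 2: r→v (+4), pos 3: s→u (+2), pos 4: h→p (+8) — repeating every 3. The shifts repeat in a cycle of length 3: positions 0,1,… shift by +2, +8, +4, then the pattern repeats.
For shelf: s+2=u, h+8=p, e+4=i, l+2=n, f+8=n.

upinn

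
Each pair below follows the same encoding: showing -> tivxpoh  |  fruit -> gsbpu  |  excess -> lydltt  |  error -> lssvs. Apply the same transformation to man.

Vowels shift forward by 7 and consonants shift forward by 1.
On man: m(cons)+1=n, a(vowel)+7=h, n(cons)+1=o.

nho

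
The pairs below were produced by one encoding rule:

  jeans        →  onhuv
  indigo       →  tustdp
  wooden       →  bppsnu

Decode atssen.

j(9)→o(14) and e(4)→n(13) fit y≡21x+7 (mod 26); the inverse of 21 mod 26 is 5. This is an affine cipher: with a=0,…,z=25, each position x becomes (21x+7) mod 26.
Reversing it on atssen: a(0)→5·(0−7)≡17=r; t(19)→5·(19−7)≡8=i; s(18)→5·(18−7)≡3=d; s(18)→5·(18−7)≡3=d; e(4)→5·(4−7)≡11=l; n(13)→5·(13−7)≡4=e (all mod 26).

riddle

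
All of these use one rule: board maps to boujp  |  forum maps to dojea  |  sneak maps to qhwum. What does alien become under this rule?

This is an affine cipher: with a=0,…,z=25, each position x becomes (7x+20) mod 26.
Applying it to alien: a(0)→7·0+20≡20=u; l(11)→7·11+20≡19=t; i(8)→7·8+20≡24=y; e(4)→7·4+20≡22=w; n(13)→7·13+20≡7=h (all mod 26).

utywh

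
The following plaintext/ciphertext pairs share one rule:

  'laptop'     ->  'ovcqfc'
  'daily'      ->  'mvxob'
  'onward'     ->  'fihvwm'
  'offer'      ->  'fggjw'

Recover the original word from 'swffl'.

l(11)→o(14) and a(0)→v(21) fit y≡23x+21 (mod 26); the inverse of 23 mod 26 is 17. Treating letters as 0–25, the rule is x ↦ 23x + 21 (mod 26).
Decoding swffl: s(18)→17·(18−21)≡1=b; w(22)→17·(22−21)≡17=r; f(5)→17·(5−21)≡14=o; f(5)→17·(5−21)≡14=o; l(11)→17·(11−21)≡12=m (all mod 26).

broom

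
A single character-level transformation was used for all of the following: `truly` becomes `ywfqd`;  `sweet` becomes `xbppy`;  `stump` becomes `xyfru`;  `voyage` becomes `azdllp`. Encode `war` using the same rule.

blw

The shift depends on letter class: consonant t→y is +5, but vowel u→f is +11. Two shifts are in play — +11 for a/e/i/o/u, +5 for every other letter.
For war: w(cons)+5=b, a(vowel)+11=l, r(cons)+5=w.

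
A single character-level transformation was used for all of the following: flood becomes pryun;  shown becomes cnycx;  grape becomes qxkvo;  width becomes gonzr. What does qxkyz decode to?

The shifts repeat in a cycle of length 2: positions 0,1,… shift by +10, +6, then the pattern repeats.
Reversing it on qxkyz: q−10=g, x−6=r, k−10=a, y−6=s, z−10=p.

grasp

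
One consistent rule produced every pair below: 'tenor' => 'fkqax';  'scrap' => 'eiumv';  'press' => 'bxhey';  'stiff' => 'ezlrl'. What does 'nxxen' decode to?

The shifts repeat in a cycle of length 3: positions 0,1,… shift by +12, +6, +3, then the pattern repeats.
Undoing it on nxxen: n−12=b, x−6=r, x−3=u, e−12=s, n−6=h.

brush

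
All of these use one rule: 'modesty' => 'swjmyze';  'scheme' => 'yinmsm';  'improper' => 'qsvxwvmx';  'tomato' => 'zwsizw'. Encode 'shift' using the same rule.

The shift depends on letter class: consonant m→s is +6, but vowel o→w is +8. The rule splits by letter class: vowels +8, consonants +6.
Applying it to shift: s(cons)+6=y, h(cons)+6=n, i(vowel)+8=q, f(cons)+6=l, t(cons)+6=z.

ynqlz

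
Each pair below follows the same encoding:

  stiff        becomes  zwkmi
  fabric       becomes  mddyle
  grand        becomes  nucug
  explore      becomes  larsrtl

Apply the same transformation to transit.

Shifts by position in stiff: pos 0: s→z (+7), pos 1: t→w (+3), pos 2: i→k (+2), pos 3: f→m (+7), pos 4: f→i (+3) — repeating every 3. It's a Vigenère-style cipher with numeric key [7,3,2]: position i shifts by key[i mod 3].
Applying it to transit: t+7=a, r+3=u, a+2=c, n+7=u, s+3=v, i+2=k, t+7=a.

aucuvka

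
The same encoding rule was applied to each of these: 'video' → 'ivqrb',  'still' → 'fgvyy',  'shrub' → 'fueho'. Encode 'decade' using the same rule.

qrpnqr

Compare letters: v→i is +13, i→v is +13, d→q is +13 — a constant shift. Every letter moves 13 places later in the alphabet, wrapping around z→a.
Applying it to decade: d+13=q, e+13=r, c+13=p, a+13=n, d+13=q, e+13=r.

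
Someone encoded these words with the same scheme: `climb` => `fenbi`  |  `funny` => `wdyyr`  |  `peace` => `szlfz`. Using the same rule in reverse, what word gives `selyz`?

plane

c(2)→f(5) and l(11)→e(4) fit y≡23x+11 (mod 26); the inverse of 23 mod 26 is 17. Treating letters as 0–25, the rule is x ↦ 23x + 11 (mod 26).
Decoding selyz: s(18)→17·(18−11)≡15=p; e(4)→17·(4−11)≡11=l; l(11)→17·(11−11)≡0=a; y(24)→17·(24−11)≡13=n; z(25)→17·(25−11)≡4=e (all mod 26).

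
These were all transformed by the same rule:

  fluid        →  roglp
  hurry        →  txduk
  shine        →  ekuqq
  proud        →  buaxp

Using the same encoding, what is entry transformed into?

qqfuk

Shifts by position in fluid: pos 0: f→r (+12), pos 1: l→o (+3), pos 2: u→g (+12), pos 3: i→l (+3) — repeating every 2. The shifts repeat in a cycle of length 2: positions 0,1,… shift by +12, +3, then the pattern repeats.
On entry: e+12=q, n+3=q, t+12=f, r+3=u, y+12=k.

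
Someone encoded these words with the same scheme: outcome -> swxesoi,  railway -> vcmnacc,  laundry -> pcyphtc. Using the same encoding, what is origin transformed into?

stmimp

A repeating key of period 2 is used — shifts +4, +2 over and over.
For origin: o+4=s, r+2=t, i+4=m, g+2=i, i+4=m, n+2=p.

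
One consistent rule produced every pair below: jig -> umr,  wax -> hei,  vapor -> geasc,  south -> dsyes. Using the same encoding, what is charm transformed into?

Vowels shift forward by 4 and consonants shift forward by 11.
For charm: c(cons)+11=n, h(cons)+11=s, a(vowel)+4=e, r(cons)+11=c, m(cons)+11=x.

nsecx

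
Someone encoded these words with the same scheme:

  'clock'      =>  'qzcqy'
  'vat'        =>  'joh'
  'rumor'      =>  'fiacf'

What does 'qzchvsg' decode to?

This is a Caesar cipher with shift 14.
Undoing it on qzchvsg: q−14=c, z−14=l, c−14=o, h−14=t, v−14=h, s−14=e, g−14=s.

clothes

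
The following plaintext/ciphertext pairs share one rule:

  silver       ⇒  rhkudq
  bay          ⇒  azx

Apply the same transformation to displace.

chrokzbd

Compare letters: s→r is +25, i→h is +25, l→k is +25 — a constant shift. It's a constant shift of +25 (ROT25).
Applying it to displace: d+25=c, i+25=h, s+25=r, p+25=o, l+25=k, a+25=z, c+25=b, e+25=d.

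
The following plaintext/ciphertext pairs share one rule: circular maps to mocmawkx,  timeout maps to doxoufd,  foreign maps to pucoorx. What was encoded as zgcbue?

parrot

Shifts by position in circular: pos 0: c→m (+10), pos 1: i→o (+6), pos 2: r→c (+11), pos 3: c→m (+10), pos 4: u→a (+6), pos 5: l→w (+11) — repeating every 3. The shifts repeat in a cycle of length 3: positions 0,1,… shift by +10, +6, +11, then the pattern repeats.
Decoding zgcbue: z−10=p, g−6=a, c−11=r, b−10=r, u−6=o, e−11=t.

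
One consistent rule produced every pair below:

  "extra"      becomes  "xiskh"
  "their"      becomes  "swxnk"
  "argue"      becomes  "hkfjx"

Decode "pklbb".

cross

e(4)→x(23) and x(23)→i(8) fit y≡17x+7 (mod 26); the inverse of 17 mod 26 is 23. Treating letters as 0–25, the rule is x ↦ 17x + 7 (mod 26).
Decoding pklbb: p(15)→23·(15−7)≡2=c; k(10)→23·(10−7)≡17=r; l(11)→23·(11−7)≡14=o; b(1)→23·(1−7)≡18=s; b(1)→23·(1−7)≡18=s (all mod 26).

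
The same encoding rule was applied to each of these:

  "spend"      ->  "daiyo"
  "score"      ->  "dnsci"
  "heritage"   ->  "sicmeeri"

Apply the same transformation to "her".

sic

The shift depends on letter class: consonant s→d is +11, but vowel e→i is +4. The rule splits by letter class: vowels +4, consonants +11.
On her: h(cons)+11=s, e(vowel)+4=i, r(cons)+11=c.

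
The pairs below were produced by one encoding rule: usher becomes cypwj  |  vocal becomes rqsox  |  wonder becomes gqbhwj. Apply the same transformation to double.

hqcdxw

u(20)→c(2) and s(18)→y(24) fit y≡15x+14 (mod 26); the inverse of 15 mod 26 is 7. This is an affine cipher: with a=0,…,z=25, each position x becomes (15x+14) mod 26.
Applying it to double: d(3)→15·3+14≡7=h; o(14)→15·14+14≡16=q; u(20)→15·20+14≡2=c; b(1)→15·1+14≡3=d; l(11)→15·11+14≡23=x; e(4)→15·4+14≡22=w (all mod 26).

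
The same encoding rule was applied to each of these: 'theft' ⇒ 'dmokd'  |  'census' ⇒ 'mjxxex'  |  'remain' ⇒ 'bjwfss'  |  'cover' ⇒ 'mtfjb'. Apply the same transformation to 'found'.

ptesn

A repeating key of period 2 is used — shifts +10, +5 over and over.
On found: f+10=p, o+5=t, u+10=e, n+5=s, d+10=n.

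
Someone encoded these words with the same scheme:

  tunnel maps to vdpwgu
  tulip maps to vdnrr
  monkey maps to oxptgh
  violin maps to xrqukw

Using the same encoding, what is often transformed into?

qovnp

A repeating key of period 2 is used — shifts +2, +9 over and over.
On often: o+2=q, f+9=o, t+2=v, e+9=n, n+2=p.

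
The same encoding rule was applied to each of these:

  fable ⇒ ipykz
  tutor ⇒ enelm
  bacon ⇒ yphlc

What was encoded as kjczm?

liner

Treating letters as 0–25, the rule is x ↦ 9x + 15 (mod 26).
Decoding kjczm: k(10)→3·(10−15)≡11=l; j(9)→3·(9−15)≡8=i; c(2)→3·(2−15)≡13=n; z(25)→3·(25−15)≡4=e; m(12)→3·(12−15)≡17=r (all mod 26).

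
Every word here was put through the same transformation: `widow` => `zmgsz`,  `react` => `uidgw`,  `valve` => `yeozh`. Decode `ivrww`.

frost

Shifts by position in widow: pos 0: w→z (+3), pos 1: i→m (+4), pos 2: d→g (+3), pos 3: o→s (+4) — repeating every 2. It's a Vigenère-style cipher with numeric key [3,4]: position i shifts by key[i mod 2].
Decoding ivrww: i−3=f, v−4=r, r−3=o, w−4=s, w−3=t.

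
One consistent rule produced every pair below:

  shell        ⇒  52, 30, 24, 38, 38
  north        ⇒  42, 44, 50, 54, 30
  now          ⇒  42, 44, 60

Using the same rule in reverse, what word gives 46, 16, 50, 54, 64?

party

s(#19)→52 and h(#8)→30: differences scale by 2, so n = 2·pos + 14. The formula is n = 2×(alphabet index, a=1) + 14.
Undoing it on 46, 16, 50, 54, 64: 46→(46−14)÷2=16=p, 16→(16−14)÷2=1=a, 50→(50−14)÷2=18=r, 54→(54−14)÷2=20=t, 64→(64−14)÷2=25=y.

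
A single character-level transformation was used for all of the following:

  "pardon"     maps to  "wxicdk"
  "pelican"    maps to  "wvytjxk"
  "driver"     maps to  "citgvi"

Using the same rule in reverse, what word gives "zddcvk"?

wooden

p(15)→w(22) and a(0)→x(23) fit y≡19x+23 (mod 26); the inverse of 19 mod 26 is 11. Each letter's alphabet position (a=0..z=25) is mapped through 19·x+23 mod 26 — an affine cipher.
Reversing it on zddcvk: z(25)→11·(25−23)≡22=w; d(3)→11·(3−23)≡14=o; d(3)→11·(3−23)≡14=o; c(2)→11·(2−23)≡3=d; v(21)→11·(21−23)≡4=e; k(10)→11·(10−23)≡13=n (all mod 26).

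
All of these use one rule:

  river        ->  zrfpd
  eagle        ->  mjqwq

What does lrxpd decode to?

diner

In river: r→z is +8, i→r is +9, v→f is +10, e→p is +11 — the shift increases by 1 each position. Each letter shifts forward by (position + 8), i.e. 8, 9, 10, … — the shift grows by one for each successive letter.
Reversing it on lrxpd: l−8=d, r−9=i, x−10=n, p−11=e, d−12=r.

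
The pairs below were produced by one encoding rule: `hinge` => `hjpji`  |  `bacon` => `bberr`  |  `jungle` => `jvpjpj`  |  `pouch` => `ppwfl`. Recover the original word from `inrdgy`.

The shift increases by 1 at each position, starting from +0: 0, 1, 2, ….
Reversing it on inrdgy: i−0=i, n−1=m, r−2=p, d−3=a, g−4=c, y−5=t.

impact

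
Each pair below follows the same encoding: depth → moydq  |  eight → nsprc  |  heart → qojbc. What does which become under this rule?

frrmq

Shifts by position in depth: pos 0: d→m (+9), pos 1: e→o (+10), pos 2: p→y (+9), pos 3: t→d (+10) — repeating every 2. It's a Vigenère-style cipher with numeric key [9,10]: position i shifts by key[i mod 2].
On which: w+9=f, h+10=r, i+9=r, c+10=m, h+9=q.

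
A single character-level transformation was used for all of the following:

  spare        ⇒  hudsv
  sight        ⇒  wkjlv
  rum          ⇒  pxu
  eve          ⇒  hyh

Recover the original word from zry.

vow

The word is reversed, then every letter is shifted forward by 3.
Decoding zry: shift back: z−3=w, r−3=o, y−3=v → wov; then reverse → vow.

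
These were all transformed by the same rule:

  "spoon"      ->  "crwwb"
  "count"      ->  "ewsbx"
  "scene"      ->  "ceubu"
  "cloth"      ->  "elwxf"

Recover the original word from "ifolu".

s(18)→c(2) and p(15)→r(17) fit y≡21x+14 (mod 26); the inverse of 21 mod 26 is 5. Each letter's alphabet position (a=0..z=25) is mapped through 21·x+14 mod 26 — an affine cipher.
Undoing it on ifolu: i(8)→5·(8−14)≡22=w; f(5)→5·(5−14)≡7=h; o(14)→5·(14−14)≡0=a; l(11)→5·(11−14)≡11=l; u(20)→5·(20−14)≡4=e (all mod 26).

whale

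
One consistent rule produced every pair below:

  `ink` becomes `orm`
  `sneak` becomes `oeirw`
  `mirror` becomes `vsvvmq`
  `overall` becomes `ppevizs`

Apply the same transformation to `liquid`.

hmyump

The output letters match the input read backwards, each shifted +4: ink reversed is kni. The word is reversed, then every letter is shifted forward by 4.
For liquid: reverse → diuqil; then shift: d+4=h, i+4=m, u+4=y, q+4=u, i+4=m, l+4=p.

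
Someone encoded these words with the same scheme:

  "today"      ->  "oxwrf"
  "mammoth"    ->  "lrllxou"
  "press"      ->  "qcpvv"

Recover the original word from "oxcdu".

torch

Treating letters as 0–25, the rule is x ↦ 19x + 17 (mod 26).
Undoing it on oxcdu: o(14)→11·(14−17)≡19=t; x(23)→11·(23−17)≡14=o; c(2)→11·(2−17)≡17=r; d(3)→11·(3−17)≡2=c; u(20)→11·(20−17)≡7=h (all mod 26).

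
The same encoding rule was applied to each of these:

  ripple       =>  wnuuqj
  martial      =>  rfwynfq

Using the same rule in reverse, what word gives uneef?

Compare letters: r→w is +5, i→n is +5, p→u is +5 — a constant shift. Every letter moves 5 places later in the alphabet, wrapping around z→a.
Decoding uneef: u−5=p, n−5=i, e−5=z, e−5=z, f−5=a.

pizza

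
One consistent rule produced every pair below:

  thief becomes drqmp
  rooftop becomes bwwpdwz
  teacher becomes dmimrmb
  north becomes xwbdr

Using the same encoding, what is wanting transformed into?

gixdqxq

The shift depends on letter class: consonant t→d is +10, but vowel i→q is +8. The rule splits by letter class: vowels +8, consonants +10.
Applying it to wanting: w(cons)+10=g, a(vowel)+8=i, n(cons)+10=x, t(cons)+10=d, i(vowel)+8=q, n(cons)+10=x, g(cons)+10=q.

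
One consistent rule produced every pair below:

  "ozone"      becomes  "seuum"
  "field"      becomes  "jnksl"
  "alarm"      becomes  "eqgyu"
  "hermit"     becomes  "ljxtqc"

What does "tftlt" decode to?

panel

Letter i (0-indexed) is shifted by i+4, so successive shifts are 4, 5, 6, ….
Undoing it on tftlt: t−4=p, f−5=a, t−6=n, l−7=e, t−8=l.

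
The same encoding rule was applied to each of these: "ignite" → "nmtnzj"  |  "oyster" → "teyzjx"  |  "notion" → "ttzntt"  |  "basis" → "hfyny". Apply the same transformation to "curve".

izxbj

The shift depends on letter class: consonant g→m is +6, but vowel i→n is +5. The rule splits by letter class: vowels +5, consonants +6.
For curve: c(cons)+6=i, u(vowel)+5=z, r(cons)+6=x, v(cons)+6=b, e(vowel)+5=j.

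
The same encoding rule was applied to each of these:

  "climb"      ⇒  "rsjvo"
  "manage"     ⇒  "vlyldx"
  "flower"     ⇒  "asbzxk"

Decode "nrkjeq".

script

c(2)→r(17) and l(11)→s(18) fit y≡3x+11 (mod 26); the inverse of 3 mod 26 is 9. Each letter's alphabet position (a=0..z=25) is mapped through 3·x+11 mod 26 — an affine cipher.
Reversing it on nrkjeq: n(13)→9·(13−11)≡18=s; r(17)→9·(17−11)≡2=c; k(10)→9·(10−11)≡17=r; j(9)→9·(9−11)≡8=i; e(4)→9·(4−11)≡15=p; q(16)→9·(16−11)≡19=t (all mod 26).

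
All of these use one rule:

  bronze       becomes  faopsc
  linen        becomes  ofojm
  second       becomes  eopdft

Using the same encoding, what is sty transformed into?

zut

The output letters match the input read backwards, each shifted +1: bronze reversed is eznorb. Read the word backwards and shift each letter +1.
For sty: reverse → yts; then shift: y+1=z, t+1=u, s+1=t.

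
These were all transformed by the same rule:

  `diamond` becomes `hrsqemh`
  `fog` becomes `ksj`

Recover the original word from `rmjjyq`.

The output letters match the input read backwards, each shifted +4: diamond reversed is dnomaid. Read the word backwards and shift each letter +4.
Decoding rmjjyq: shift back: r−4=n, m−4=i, j−4=f, j−4=f, y−4=u, q−4=m → niffum; then reverse → muffin.

muffin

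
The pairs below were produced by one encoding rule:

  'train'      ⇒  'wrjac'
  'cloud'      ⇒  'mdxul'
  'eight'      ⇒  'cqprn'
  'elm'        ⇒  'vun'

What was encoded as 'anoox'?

offer

Read the word backwards and shift each letter +9.
Decoding anoox: shift back: a−9=r, n−9=e, o−9=f, o−9=f, x−9=o → reffo; then reverse → offer.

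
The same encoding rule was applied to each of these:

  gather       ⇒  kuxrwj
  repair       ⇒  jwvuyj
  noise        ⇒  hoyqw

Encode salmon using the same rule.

g(6)→k(10) and a(0)→u(20) fit y≡7x+20 (mod 26); the inverse of 7 mod 26 is 15. Each letter's alphabet position (a=0..z=25) is mapped through 7·x+20 mod 26 — an affine cipher.
On salmon: s(18)→7·18+20≡16=q; a(0)→7·0+20≡20=u; l(11)→7·11+20≡19=t; m(12)→7·12+20≡0=a; o(14)→7·14+20≡14=o; n(13)→7·13+20≡7=h (all mod 26).

qutaoh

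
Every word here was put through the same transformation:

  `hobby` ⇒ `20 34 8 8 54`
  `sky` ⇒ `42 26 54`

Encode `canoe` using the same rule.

h(#8)→20 and o(#15)→34: differences scale by 2, so n = 2·pos + 4. Each letter becomes 2×(its alphabet position, a=1..z=26) + 4.
On canoe: c=3→10, a=1→6, n=14→32, o=15→34, e=5→14.

10 6 32 34 14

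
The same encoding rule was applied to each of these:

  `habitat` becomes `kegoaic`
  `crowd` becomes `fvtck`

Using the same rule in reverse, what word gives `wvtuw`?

In habitat: h→k is +3, a→e is +4, b→g is +5, i→o is +6 — the shift increases by 1 each position. Each letter shifts forward by (position + 3), i.e. 3, 4, 5, … — the shift grows by one for each successive letter.
Decoding wvtuw: w−3=t, v−4=r, t−5=o, u−6=o, w−7=p.

troop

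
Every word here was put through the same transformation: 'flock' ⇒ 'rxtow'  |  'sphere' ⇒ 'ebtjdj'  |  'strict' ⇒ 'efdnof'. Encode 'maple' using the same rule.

The shift depends on letter class: consonant f→r is +12, but vowel o→t is +5. Vowels shift forward by 5 and consonants shift forward by 12.
For maple: m(cons)+12=y, a(vowel)+5=f, p(cons)+12=b, l(cons)+12=x, e(vowel)+5=j.

yfbxj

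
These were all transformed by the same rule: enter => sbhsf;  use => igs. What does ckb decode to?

This is a Caesar cipher with shift 14.
Undoing it on ckb: c−14=o, k−14=w, b−14=n.

own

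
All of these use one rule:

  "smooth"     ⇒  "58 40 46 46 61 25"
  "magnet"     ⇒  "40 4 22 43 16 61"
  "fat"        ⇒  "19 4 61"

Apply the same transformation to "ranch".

s(#19)→58 and m(#13)→40: differences scale by 3, so n = 3·pos + 1. The formula is n = 3×(alphabet index, a=1) + 1.
Applying it to ranch: r=18→55, a=1→4, n=14→43, c=3→10, h=8→25.

55 4 43 10 25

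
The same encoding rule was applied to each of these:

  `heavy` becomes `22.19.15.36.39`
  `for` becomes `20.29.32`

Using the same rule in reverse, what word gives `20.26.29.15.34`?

float

Letters become their 1-based position plus 14 (so a→15, b→16, …).
Undoing it on 20.26.29.15.34: 20→(20−14)÷1=6=f, 26→(26−14)÷1=12=l, 29→(29−14)÷1=15=o, 15→(15−14)÷1=1=a, 34→(34−14)÷1=20=t.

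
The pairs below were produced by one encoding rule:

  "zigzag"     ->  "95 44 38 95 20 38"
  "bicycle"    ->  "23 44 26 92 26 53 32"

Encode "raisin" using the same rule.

71 20 44 74 44 59

Each letter becomes 3×(its alphabet position, a=1..z=26) + 17.
For raisin: r=18→71, a=1→20, i=9→44, s=19→74, i=9→44, n=14→59.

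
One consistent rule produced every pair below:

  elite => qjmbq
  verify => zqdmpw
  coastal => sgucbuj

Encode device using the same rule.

e(4)→q(16) and l(11)→j(9) fit y≡25x+20 (mod 26); the inverse of 25 mod 26 is 25. Treating letters as 0–25, the rule is x ↦ 25x + 20 (mod 26).
Applying it to device: d(3)→25·3+20≡17=r; e(4)→25·4+20≡16=q; v(21)→25·21+20≡25=z; i(8)→25·8+20≡12=m; c(2)→25·2+20≡18=s; e(4)→25·4+20≡16=q (all mod 26).

rqzmsq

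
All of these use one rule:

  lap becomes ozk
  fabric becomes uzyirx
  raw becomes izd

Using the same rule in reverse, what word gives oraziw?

Each pair mirrors across the alphabet (l↔o, a↔z, p↔k): positions sum to 25. Letters are reflected about the middle of the alphabet (position → 25−position): Atbash.
Decoding oraziw: o↔l, r↔i, a↔z, z↔a, i↔r, w↔d.

lizard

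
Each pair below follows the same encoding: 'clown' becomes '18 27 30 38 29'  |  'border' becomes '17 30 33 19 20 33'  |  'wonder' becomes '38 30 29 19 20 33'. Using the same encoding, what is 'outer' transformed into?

30 36 35 20 33

c is letter #3 and maps to 18: an offset of 15. Each letter is replaced by its alphabet position (a=1..z=26) + 15.
On outer: o=15→30, u=21→36, t=20→35, e=5→20, r=18→33.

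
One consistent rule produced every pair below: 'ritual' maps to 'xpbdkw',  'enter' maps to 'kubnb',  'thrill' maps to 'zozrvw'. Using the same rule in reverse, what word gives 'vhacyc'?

pastor

In ritual: r→x is +6, i→p is +7, t→b is +8, u→d is +9 — the shift increases by 1 each position. The shift increases by 1 at each position, starting from +6: 6, 7, 8, ….
Decoding vhacyc: v−6=p, h−7=a, a−8=s, c−9=t, y−10=o, c−11=r.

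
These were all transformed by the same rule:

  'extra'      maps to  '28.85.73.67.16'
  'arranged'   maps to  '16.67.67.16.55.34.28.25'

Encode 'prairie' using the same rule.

e(#5)→28 and x(#24)→85: differences scale by 3, so n = 3·pos + 13. Each letter becomes 3×(its alphabet position, a=1..z=26) + 13.
Applying it to prairie: p=16→61, r=18→67, a=1→16, i=9→40, r=18→67, i=9→40, e=5→28.

61.67.16.40.67.40.28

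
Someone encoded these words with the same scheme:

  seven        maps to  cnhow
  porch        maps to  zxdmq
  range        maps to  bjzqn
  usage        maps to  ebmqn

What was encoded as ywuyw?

Shifts by position in seven: pos 0: s→c (+10), pos 1: e→n (+9), pos 2: v→h (+12), pos 3: e→o (+10), pos 4: n→w (+9) — repeating every 3. It's a Vigenère-style cipher with numeric key [10,9,12]: position i shifts by key[i mod 3].
Reversing it on ywuyw: y−10=o, w−9=n, u−12=i, y−10=o, w−9=n.

onion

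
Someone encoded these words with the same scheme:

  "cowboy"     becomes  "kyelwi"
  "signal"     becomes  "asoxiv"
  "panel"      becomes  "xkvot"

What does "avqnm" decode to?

slide

Shifts by position in cowboy: pos 0: c→k (+8), pos 1: o→y (+10), pos 2: w→e (+8), pos 3: b→l (+10) — repeating every 2. It's a Vigenère-style cipher with numeric key [8,10]: position i shifts by key[i mod 2].
Undoing it on avqnm: a−8=s, v−10=l, q−8=i, n−10=d, m−8=e.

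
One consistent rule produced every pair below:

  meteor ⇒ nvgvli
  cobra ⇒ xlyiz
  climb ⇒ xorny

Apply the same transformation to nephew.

Each pair mirrors across the alphabet (m↔n, e↔v, t↔g): positions sum to 25. Each letter is replaced by its mirror in the alphabet: a↔z, b↔y, c↔x, and so on (the Atbash cipher).
On nephew: n↔m, e↔v, p↔k, h↔s, e↔v, w↔d.

mvksvd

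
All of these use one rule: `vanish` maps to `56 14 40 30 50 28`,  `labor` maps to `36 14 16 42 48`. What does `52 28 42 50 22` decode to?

v(#22)→56 and a(#1)→14: differences scale by 2, so n = 2·pos + 12. Each letter becomes 2×(its alphabet position, a=1..z=26) + 12.
Decoding 52 28 42 50 22: 52→(52−12)÷2=20=t, 28→(28−12)÷2=8=h, 42→(42−12)÷2=15=o, 50→(50−12)÷2=19=s, 22→(22−12)÷2=5=e.

those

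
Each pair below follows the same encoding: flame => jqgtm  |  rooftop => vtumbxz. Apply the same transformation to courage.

In flame: f→j is +4, l→q is +5, a→g is +6, m→t is +7 — the shift increases by 1 each position. Letter i (0-indexed) is shifted by i+4, so successive shifts are 4, 5, 6, ….
For courage: c+4=g, o+5=t, u+6=a, r+7=y, a+8=i, g+9=p, e+10=o.

gtayipo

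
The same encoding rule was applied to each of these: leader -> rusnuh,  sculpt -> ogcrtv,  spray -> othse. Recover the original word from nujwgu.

l(11)→r(17) and e(4)→u(20) fit y≡7x+18 (mod 26); the inverse of 7 mod 26 is 15. This is an affine cipher: with a=0,…,z=25, each position x becomes (7x+18) mod 26.
Decoding nujwgu: n(13)→15·(13−18)≡3=d; u(20)→15·(20−18)≡4=e; j(9)→15·(9−18)≡21=v; w(22)→15·(22−18)≡8=i; g(6)→15·(6−18)≡2=c; u(20)→15·(20−18)≡4=e (all mod 26).

device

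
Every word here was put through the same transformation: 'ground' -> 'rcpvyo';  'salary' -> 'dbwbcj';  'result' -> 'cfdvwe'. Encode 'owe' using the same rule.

phf

The shift depends on letter class: consonant g→r is +11, but vowel o→p is +1. The rule splits by letter class: vowels +1, consonants +11.
On owe: o(vowel)+1=p, w(cons)+11=h, e(vowel)+1=f.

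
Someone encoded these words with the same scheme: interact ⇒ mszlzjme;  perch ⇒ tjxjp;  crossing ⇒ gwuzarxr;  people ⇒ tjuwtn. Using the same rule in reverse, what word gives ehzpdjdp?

The shift increases by 1 at each position, starting from +4: 4, 5, 6, ….
Undoing it on ehzpdjdp: e−4=a, h−5=c, z−6=t, p−7=i, d−8=v, j−9=a, d−10=t, p−11=e.

activate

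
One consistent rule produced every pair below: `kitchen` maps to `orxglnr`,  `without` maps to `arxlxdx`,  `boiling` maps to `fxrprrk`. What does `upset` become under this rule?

Vowels shift forward by 9 and consonants shift forward by 4.
For upset: u(vowel)+9=d, p(cons)+4=t, s(cons)+4=w, e(vowel)+9=n, t(cons)+4=x.

dtwnx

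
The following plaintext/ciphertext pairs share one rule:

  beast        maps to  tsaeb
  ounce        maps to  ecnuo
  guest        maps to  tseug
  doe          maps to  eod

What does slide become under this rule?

It's just the letters in reverse order.
For slide: reverse → edils.

edils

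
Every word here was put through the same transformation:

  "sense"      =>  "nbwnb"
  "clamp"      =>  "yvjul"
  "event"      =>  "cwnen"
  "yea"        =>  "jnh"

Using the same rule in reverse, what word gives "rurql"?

Two steps: reverse the string, then apply a Caesar shift of +9.
Reversing it on rurql: shift back: r−9=i, u−9=l, r−9=i, q−9=h, l−9=c → ilihc; then reverse → chili.

chili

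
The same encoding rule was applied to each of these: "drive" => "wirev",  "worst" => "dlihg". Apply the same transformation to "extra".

Each pair mirrors across the alphabet (d↔w, r↔i, i↔r): positions sum to 25. Letters are reflected about the middle of the alphabet (position → 25−position): Atbash.
On extra: e↔v, x↔c, t↔g, r↔i, a↔z.

vcgiz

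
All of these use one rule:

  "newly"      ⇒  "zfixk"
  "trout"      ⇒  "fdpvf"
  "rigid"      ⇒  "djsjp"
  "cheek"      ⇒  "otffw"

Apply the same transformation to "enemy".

The shift depends on letter class: consonant n→z is +12, but vowel e→f is +1. The rule splits by letter class: vowels +1, consonants +12.
On enemy: e(vowel)+1=f, n(cons)+12=z, e(vowel)+1=f, m(cons)+12=y, y(cons)+12=k.

fzfyk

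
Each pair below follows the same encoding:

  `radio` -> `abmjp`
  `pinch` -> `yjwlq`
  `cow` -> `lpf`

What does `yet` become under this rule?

The shift depends on letter class: consonant r→a is +9, but vowel a→b is +1. Two shifts are in play — +1 for a/e/i/o/u, +9 for every other letter.
On yet: y(cons)+9=h, e(vowel)+1=f, t(cons)+9=c.

hfc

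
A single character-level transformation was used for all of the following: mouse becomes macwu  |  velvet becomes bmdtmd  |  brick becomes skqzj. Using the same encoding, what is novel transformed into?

Read the word backwards and shift each letter +8.
For novel: reverse → levon; then shift: l+8=t, e+8=m, v+8=d, o+8=w, n+8=v.

tmdwv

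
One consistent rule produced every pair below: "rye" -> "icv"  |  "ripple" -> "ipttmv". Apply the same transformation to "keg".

kio

The output letters match the input read backwards, each shifted +4: rye reversed is eyr. Read the word backwards and shift each letter +4.
Applying it to keg: reverse → gek; then shift: g+4=k, e+4=i, k+4=o.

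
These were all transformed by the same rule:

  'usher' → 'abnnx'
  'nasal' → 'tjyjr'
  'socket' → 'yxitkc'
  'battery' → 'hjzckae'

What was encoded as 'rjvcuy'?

Shifts by position in usher: pos 0: u→a (+6), pos 1: s→b (+9), pos 2: h→n (+6), pos 3: e→n (+9) — repeating every 2. A repeating key of period 2 is used — shifts +6, +9 over and over.
Reversing it on rjvcuy: r−6=l, j−9=a, v−6=p, c−9=t, u−6=o, y−9=p.

laptop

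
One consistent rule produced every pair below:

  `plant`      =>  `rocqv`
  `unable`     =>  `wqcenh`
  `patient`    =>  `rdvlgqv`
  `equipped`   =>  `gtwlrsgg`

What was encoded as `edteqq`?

Shifts by position in plant: pos 0: p→r (+2), pos 1: l→o (+3), pos 2: a→c (+2), pos 3: n→q (+3) — repeating every 2. A repeating key of period 2 is used — shifts +2, +3 over and over.
Decoding edteqq: e−2=c, d−3=a, t−2=r, e−3=b, q−2=o, q−3=n.

carbon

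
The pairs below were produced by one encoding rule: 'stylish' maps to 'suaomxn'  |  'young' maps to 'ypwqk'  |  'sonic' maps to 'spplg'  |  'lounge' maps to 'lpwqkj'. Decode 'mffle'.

media

In stylish: s→s is +0, t→u is +1, y→a is +2, l→o is +3 — the shift increases by 1 each position. Letter i (0-indexed) is shifted by i+0, so successive shifts are 0, 1, 2, ….
Undoing it on mffle: m−0=m, f−1=e, f−2=d, l−3=i, e−4=a.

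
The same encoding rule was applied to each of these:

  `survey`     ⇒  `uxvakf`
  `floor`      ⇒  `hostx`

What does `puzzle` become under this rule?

rxderl

Letter i (0-indexed) is shifted by i+2, so successive shifts are 2, 3, 4, ….
Applying it to puzzle: p+2=r, u+3=x, z+4=d, z+5=e, l+6=r, e+7=l.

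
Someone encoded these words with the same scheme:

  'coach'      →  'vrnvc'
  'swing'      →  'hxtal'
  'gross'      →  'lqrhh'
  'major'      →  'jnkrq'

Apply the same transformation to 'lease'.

sdnhd

c(2)→v(21) and o(14)→r(17) fit y≡17x+13 (mod 26); the inverse of 17 mod 26 is 23. This is an affine cipher: with a=0,…,z=25, each position x becomes (17x+13) mod 26.
On lease: l(11)→17·11+13≡18=s; e(4)→17·4+13≡3=d; a(0)→17·0+13≡13=n; s(18)→17·18+13≡7=h; e(4)→17·4+13≡3=d (all mod 26).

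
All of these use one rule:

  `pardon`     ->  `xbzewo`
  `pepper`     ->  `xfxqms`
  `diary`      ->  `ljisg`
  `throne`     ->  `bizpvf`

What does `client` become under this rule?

kmqfvu

Shifts by position in pardon: pos 0: p→x (+8), pos 1: a→b (+1), pos 2: r→z (+8), pos 3: d→e (+1) — repeating every 2. A repeating key of period 2 is used — shifts +8, +1 over and over.
Applying it to client: c+8=k, l+1=m, i+8=q, e+1=f, n+8=v, t+1=u.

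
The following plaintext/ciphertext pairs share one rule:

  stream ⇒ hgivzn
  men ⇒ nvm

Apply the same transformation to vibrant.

Each pair mirrors across the alphabet (s↔h, t↔g, r↔i): positions sum to 25. This is the alphabet-reversal cipher (Atbash): a becomes z, b becomes y, etc.
On vibrant: v↔e, i↔r, b↔y, r↔i, a↔z, n↔m, t↔g.

eryizmg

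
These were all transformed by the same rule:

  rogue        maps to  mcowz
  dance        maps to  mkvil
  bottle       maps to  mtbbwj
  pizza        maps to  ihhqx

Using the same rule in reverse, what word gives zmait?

laser

The word is reversed, then every letter is shifted forward by 8.
Decoding zmait: shift back: z−8=r, m−8=e, a−8=s, i−8=a, t−8=l → resal; then reverse → laser.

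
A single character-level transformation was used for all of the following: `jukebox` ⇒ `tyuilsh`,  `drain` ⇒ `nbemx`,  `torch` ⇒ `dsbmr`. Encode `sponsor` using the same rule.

czsxcsb

The shift depends on letter class: consonant j→t is +10, but vowel u→y is +4. Vowels shift forward by 4 and consonants shift forward by 10.
On sponsor: s(cons)+10=c, p(cons)+10=z, o(vowel)+4=s, n(cons)+10=x, s(cons)+10=c, o(vowel)+4=s, r(cons)+10=b.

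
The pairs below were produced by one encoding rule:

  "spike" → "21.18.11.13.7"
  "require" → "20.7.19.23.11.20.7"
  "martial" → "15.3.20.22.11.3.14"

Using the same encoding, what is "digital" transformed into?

6.11.9.11.22.3.14

Letters become their 1-based position plus 2 (so a→3, b→4, …).
Applying it to digital: d=4→6, i=9→11, g=7→9, i=9→11, t=20→22, a=1→3, l=12→14.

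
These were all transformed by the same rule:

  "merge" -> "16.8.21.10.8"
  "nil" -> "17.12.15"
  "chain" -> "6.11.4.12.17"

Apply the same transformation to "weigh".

m is letter #13 and maps to 16: an offset of 3. Letters become their 1-based position plus 3 (so a→4, b→5, …).
Applying it to weigh: w=23→26, e=5→8, i=9→12, g=7→10, h=8→11.

26.8.12.10.11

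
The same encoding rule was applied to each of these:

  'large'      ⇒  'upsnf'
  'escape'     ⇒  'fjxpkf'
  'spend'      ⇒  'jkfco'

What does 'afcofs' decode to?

tender

l(11)→u(20) and a(0)→p(15) fit y≡17x+15 (mod 26); the inverse of 17 mod 26 is 23. Treating letters as 0–25, the rule is x ↦ 17x + 15 (mod 26).
Decoding afcofs: a(0)→23·(0−15)≡19=t; f(5)→23·(5−15)≡4=e; c(2)→23·(2−15)≡13=n; o(14)→23·(14−15)≡3=d; f(5)→23·(5−15)≡4=e; s(18)→23·(18−15)≡17=r (all mod 26).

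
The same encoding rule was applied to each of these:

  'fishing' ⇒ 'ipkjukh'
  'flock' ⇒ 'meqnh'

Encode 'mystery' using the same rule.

The output letters match the input read backwards, each shifted +2: fishing reversed is gnihsif. Two steps: reverse the string, then apply a Caesar shift of +2.
For mystery: reverse → yretsym; then shift: y+2=a, r+2=t, e+2=g, t+2=v, s+2=u, y+2=a, m+2=o.

atgvuao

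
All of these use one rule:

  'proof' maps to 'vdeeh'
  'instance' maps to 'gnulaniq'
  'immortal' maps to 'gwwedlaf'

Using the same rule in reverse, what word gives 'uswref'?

symbol

p(15)→v(21) and r(17)→d(3) fit y≡17x+0 (mod 26); the inverse of 17 mod 26 is 23. This is an affine cipher: with a=0,…,z=25, each position x becomes (17x+0) mod 26.
Reversing it on uswref: u(20)→23·(20−0)≡18=s; s(18)→23·(18−0)≡24=y; w(22)→23·(22−0)≡12=m; r(17)→23·(17−0)≡1=b; e(4)→23·(4−0)≡14=o; f(5)→23·(5−0)≡11=l (all mod 26).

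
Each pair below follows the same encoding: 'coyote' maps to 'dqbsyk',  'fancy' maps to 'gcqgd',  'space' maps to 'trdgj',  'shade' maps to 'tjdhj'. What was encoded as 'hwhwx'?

guess

Each letter shifts forward by (position + 1), i.e. 1, 2, 3, … — the shift grows by one for each successive letter.
Decoding hwhwx: h−1=g, w−2=u, h−3=e, w−4=s, x−5=s.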